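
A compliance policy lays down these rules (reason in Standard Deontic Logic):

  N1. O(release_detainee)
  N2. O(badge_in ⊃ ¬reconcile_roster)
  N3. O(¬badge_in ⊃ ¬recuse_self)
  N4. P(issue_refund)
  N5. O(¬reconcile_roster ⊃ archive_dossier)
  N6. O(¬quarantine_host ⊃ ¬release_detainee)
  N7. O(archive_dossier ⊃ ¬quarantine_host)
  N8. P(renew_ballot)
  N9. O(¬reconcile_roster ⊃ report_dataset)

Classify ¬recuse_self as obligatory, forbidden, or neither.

Premise 1 gives O(release_detainee).
Premise 6 is O(¬quarantine_host ⊃ ¬release_detainee); contrapositively O(release_detainee ⊃ quarantine_host). Since O(release_detainee) holds, K gives O(quarantine_host).
Premise 7, O(archive_dossier ⊃ ¬quarantine_host), contraposes to O(quarantine_host ⊃ ¬archive_dossier); with O(quarantine_host) we get O(¬archive_dossier).
Premise 5, O(¬reconcile_roster ⊃ archive_dossier), contraposes to O(¬archive_dossier ⊃ reconcile_roster); with O(¬archive_dossier) we get O(reconcile_roster).
Premise 2 is O(badge_in ⊃ ¬reconcile_roster); contrapositively O(reconcile_roster ⊃ ¬badge_in). Since O(reconcile_roster) holds, K gives O(¬badge_in).
With premise 3, O(¬badge_in ⊃ ¬recuse_self), the K-axiom yields O(¬recuse_self).
Premises 4, 8, 9 do not contribute to this derivation.
Hence ¬recuse_self is obligatory.

Obligatory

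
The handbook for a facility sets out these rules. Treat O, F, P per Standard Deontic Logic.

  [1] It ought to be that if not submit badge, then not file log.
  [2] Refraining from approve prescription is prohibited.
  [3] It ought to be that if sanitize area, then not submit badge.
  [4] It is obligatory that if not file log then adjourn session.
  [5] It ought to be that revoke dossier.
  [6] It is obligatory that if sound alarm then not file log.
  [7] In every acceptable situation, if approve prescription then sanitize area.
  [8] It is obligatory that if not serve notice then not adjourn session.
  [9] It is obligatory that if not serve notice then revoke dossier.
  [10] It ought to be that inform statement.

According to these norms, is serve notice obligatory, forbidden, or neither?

Obligatory

Premise 2 is F(¬approve_prescription), i.e. O(approve_prescription).
Premise 7 is O(approve_prescription → sanitize_area); since O(approve_prescription), deontic closure gives O(sanitize_area).
From O(sanitize_area) and premise 3, O(sanitize_area → ¬submit_badge), we obtain O(¬submit_badge).
Applying K to premise 1 (O(¬submit_badge → ¬file_log)) and O(¬submit_badge) yields O(¬file_log).
With premise 4, O(¬file_log → adjourn_session), the K-axiom yields O(adjourn_session).
The contrapositive of premise 8 (O(¬serve_notice → ¬adjourn_session)) is O(adjourn_session → serve_notice), and O(adjourn_session) is already established, so O(serve_notice).
Premises 5, 6, 9, 10 do not contribute to this derivation.
Hence serve_notice is obligatory.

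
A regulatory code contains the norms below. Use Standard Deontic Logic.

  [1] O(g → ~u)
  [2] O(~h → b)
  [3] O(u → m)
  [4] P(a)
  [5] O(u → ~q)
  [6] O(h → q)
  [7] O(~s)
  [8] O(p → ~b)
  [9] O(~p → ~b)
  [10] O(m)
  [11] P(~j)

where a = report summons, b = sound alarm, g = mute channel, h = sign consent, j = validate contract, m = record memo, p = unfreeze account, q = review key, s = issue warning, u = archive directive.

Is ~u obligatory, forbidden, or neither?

Obligatory

Premises 8 and 9 cover both cases: O(p → ~b) and O(~p → ~b). Since p ∨ ~p is a tautology, O(~b) follows.
Premise 2 is O(~h → b); contrapositively O(~b → h). Since O(~b) holds, K gives O(h).
Applying K to premise 6 (O(h → q)) and O(h) yields O(q).
Premise 5, O(u → ~q), contraposes to O(q → ~u); with O(q) we get O(~u).
Premises 1, 3, 4, 7, 10, 11 do not contribute to this derivation.
Hence ~u is obligatory.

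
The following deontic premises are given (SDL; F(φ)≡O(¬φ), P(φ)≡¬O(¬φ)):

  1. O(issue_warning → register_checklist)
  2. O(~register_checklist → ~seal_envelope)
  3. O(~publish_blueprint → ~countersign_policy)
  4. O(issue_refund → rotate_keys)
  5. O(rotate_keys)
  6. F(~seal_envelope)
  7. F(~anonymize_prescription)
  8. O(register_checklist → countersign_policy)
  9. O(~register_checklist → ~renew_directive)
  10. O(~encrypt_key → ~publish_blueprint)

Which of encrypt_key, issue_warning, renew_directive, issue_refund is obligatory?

F(~seal_envelope) at premise 6 means O(seal_envelope).
Premise 2 is O(~register_checklist → ~seal_envelope); contrapositively O(seal_envelope → register_checklist). Since O(seal_envelope) holds, K gives O(register_checklist).
Applying K to premise 8 (O(register_checklist → countersign_policy)) and O(register_checklist) yields O(countersign_policy).
Premise 3, O(~publish_blueprint → ~countersign_policy), contraposes to O(countersign_policy → publish_blueprint); with O(countersign_policy) we get O(publish_blueprint).
Premise 10 is O(~encrypt_key → ~publish_blueprint); contrapositively O(publish_blueprint → encrypt_key). Since O(publish_blueprint) holds, K gives O(encrypt_key).
So O(encrypt_key) holds — encrypt_key is obligatory. None of the other listed options is made obligatory by any chain of premises.

encrypt_key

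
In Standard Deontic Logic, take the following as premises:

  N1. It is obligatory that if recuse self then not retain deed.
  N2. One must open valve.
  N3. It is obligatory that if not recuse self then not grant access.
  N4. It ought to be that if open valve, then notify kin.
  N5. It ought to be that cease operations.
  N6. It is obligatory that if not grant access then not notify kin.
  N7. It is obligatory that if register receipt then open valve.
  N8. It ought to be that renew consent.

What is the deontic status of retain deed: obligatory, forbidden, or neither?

Premise 2 states O(open_valve) outright.
With premise 4, O(open_valve → notify_kin), the K-axiom yields O(notify_kin).
Premise 6 is O(¬grant_access → ¬notify_kin); contrapositively O(notify_kin → grant_access). Since O(notify_kin) holds, K gives O(grant_access).
Premise 3, O(¬recuse_self → ¬grant_access), contraposes to O(grant_access → recuse_self); with O(grant_access) we get O(recuse_self).
Applying K to premise 1 (O(recuse_self → ¬retain_deed)) and O(recuse_self) yields O(¬retain_deed).
Premises 5, 7, 8 do not contribute to this derivation.
Thus O(¬retain_deed), which is F(retain_deed): retain_deed is forbidden.

Forbidden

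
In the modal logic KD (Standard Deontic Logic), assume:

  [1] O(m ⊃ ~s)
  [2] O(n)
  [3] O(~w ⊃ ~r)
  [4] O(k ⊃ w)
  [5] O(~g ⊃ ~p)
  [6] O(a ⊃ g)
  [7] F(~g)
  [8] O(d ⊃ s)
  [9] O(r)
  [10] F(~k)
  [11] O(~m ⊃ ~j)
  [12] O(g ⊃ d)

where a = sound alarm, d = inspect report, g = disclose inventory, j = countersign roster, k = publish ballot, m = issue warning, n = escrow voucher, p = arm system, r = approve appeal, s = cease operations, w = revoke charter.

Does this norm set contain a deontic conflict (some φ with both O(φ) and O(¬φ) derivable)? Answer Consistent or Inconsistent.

Premise 3 is O(~w ⊃ ~r), but O(~w) is not derivable from the premises, so it does not yield O(~r).
So O(~r) is not derivable, and the apparent clash with O(r) does not arise.
A world satisfying every obligation exists (e.g. a=false, d=true, g=true, j=false, k=true, m=false, n=true, p=false, r=true, s=true, w=true); no atom is both obligatory and forbidden, so the set is consistent.

Consistent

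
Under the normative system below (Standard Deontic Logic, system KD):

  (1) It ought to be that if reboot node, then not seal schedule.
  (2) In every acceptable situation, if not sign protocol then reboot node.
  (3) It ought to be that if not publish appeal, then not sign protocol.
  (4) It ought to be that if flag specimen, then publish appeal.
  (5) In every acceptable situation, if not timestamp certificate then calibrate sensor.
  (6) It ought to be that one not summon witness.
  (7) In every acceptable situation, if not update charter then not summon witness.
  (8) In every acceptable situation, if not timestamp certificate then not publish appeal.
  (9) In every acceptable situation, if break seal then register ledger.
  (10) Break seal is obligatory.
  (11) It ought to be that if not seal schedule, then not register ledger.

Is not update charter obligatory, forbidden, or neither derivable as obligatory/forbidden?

Neither

Premise 7 is O(¬update_charter → ¬summon_witness); even if O(¬summon_witness) held, inferring O(¬update_charter) would be affirming the consequent — invalid.
No premise or chain of K-axiom applications forces O(¬update_charter), and none forces O(update_charter). So ¬update_charter is neither obligatory nor forbidden under these norms.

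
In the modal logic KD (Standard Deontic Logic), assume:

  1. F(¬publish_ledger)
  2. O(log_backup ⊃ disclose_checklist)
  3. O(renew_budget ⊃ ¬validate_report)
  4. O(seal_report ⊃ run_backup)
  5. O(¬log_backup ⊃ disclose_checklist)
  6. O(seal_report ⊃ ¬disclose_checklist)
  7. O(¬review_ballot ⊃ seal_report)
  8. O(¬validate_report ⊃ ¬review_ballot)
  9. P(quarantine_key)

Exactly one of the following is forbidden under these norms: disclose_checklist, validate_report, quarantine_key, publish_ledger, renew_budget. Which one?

Premises 2 and 5 cover both cases: O(log_backup ⊃ disclose_checklist) and O(¬log_backup ⊃ disclose_checklist). Since log_backup ∨ ¬log_backup is a tautology, O(disclose_checklist) follows.
Premise 6, O(seal_report ⊃ ¬disclose_checklist), contraposes to O(disclose_checklist ⊃ ¬seal_report); with O(disclose_checklist) we get O(¬seal_report).
Premise 7 is O(¬review_ballot ⊃ seal_report); contrapositively O(¬seal_report ⊃ review_ballot). Since O(¬seal_report) holds, K gives O(review_ballot).
Premise 8 is O(¬validate_report ⊃ ¬review_ballot); contrapositively O(review_ballot ⊃ validate_report). Since O(review_ballot) holds, K gives O(validate_report).
The contrapositive of premise 3 (O(renew_budget ⊃ ¬validate_report)) is O(validate_report ⊃ ¬renew_budget), and O(validate_report) is already established, so O(¬renew_budget).
So O(¬renew_budget) holds, i.e. renew_budget is forbidden. None of the other listed options is forbidden under the premises.

renew_budget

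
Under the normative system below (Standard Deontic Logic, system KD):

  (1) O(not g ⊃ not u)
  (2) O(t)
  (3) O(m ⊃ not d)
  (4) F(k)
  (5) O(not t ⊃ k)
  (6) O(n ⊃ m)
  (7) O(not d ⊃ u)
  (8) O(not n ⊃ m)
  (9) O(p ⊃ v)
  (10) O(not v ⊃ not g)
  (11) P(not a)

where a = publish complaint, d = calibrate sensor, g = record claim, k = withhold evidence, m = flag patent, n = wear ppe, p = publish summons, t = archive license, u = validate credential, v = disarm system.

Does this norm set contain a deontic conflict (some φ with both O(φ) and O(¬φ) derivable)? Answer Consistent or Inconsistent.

Consistent

Premise 5 is O(not t ⊃ k), but O(not t) is not derivable from the premises, so it does not yield O(k).
So O(k) is not derivable, and the apparent clash with O(not k) does not arise.
A world satisfying every obligation exists (e.g. a=false, d=false, g=true, k=false, m=true, n=false, p=false, t=true, u=true, v=true); no atom is both obligatory and forbidden, so the set is consistent.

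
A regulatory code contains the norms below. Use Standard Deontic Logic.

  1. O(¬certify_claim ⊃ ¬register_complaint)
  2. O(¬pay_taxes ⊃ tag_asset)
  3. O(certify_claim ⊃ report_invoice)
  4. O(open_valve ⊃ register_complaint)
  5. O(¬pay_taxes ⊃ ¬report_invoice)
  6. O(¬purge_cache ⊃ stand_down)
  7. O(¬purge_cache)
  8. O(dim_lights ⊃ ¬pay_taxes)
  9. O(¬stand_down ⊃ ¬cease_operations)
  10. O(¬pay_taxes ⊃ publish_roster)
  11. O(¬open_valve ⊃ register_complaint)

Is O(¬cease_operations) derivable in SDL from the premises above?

Premise 9 is O(¬stand_down ⊃ ¬cease_operations), but O(¬stand_down) is not derivable from the premises, so it does not yield O(¬cease_operations).
No other premise forces O(¬cease_operations). An ideal world satisfying every premise can still have ¬cease_operations false, so O(¬cease_operations) is not derivable.

No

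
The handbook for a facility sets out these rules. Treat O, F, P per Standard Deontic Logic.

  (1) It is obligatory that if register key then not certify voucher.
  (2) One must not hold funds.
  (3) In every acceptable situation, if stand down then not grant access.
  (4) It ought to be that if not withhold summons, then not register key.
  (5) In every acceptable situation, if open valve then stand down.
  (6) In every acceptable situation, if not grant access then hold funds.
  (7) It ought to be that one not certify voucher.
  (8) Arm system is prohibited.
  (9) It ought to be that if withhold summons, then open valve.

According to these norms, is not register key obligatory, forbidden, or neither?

F(hold_funds) at premise 2 means O(¬hold_funds).
Premise 6 is O(¬grant_access → hold_funds); contrapositively O(¬hold_funds → grant_access). Since O(¬hold_funds) holds, K gives O(grant_access).
Premise 3 is O(stand_down → ¬grant_access); contrapositively O(grant_access → ¬stand_down). Since O(grant_access) holds, K gives O(¬stand_down).
Premise 5, O(open_valve → stand_down), contraposes to O(¬stand_down → ¬open_valve); with O(¬stand_down) we get O(¬open_valve).
Premise 9, O(withhold_summons → open_valve), contraposes to O(¬open_valve → ¬withhold_summons); with O(¬open_valve) we get O(¬withhold_summons).
Premise 4 is O(¬withhold_summons → ¬register_key); since O(¬withhold_summons), deontic closure gives O(¬register_key).
Premises 1, 7, 8 do not contribute to this derivation.
Hence ¬register_key is obligatory.

Obligatory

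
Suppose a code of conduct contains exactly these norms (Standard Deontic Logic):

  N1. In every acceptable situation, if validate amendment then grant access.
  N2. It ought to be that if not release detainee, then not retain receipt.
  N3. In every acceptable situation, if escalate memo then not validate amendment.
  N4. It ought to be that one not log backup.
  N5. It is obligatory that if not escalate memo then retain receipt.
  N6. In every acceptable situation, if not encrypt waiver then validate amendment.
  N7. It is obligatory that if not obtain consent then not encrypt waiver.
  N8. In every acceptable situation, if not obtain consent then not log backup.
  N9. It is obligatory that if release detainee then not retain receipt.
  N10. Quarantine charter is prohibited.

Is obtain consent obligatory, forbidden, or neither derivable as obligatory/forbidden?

Premises 9 and 2 cover both cases: O(release_detainee → ¬retain_receipt) and O(¬release_detainee → ¬retain_receipt). Since release_detainee ∨ ¬release_detainee is a tautology, O(¬retain_receipt) follows.
The contrapositive of premise 5 (O(¬escalate_memo → retain_receipt)) is O(¬retain_receipt → escalate_memo), and O(¬retain_receipt) is already established, so O(escalate_memo).
From O(escalate_memo) and premise 3, O(escalate_memo → ¬validate_amendment), we obtain O(¬validate_amendment).
Premise 6 is O(¬encrypt_waiver → validate_amendment); contrapositively O(¬validate_amendment → encrypt_waiver). Since O(¬validate_amendment) holds, K gives O(encrypt_waiver).
Premise 7 is O(¬obtain_consent → ¬encrypt_waiver); contrapositively O(encrypt_waiver → obtain_consent). Since O(encrypt_waiver) holds, K gives O(obtain_consent).
Premises 1, 4, 8, 10 do not contribute to this derivation.
Hence obtain_consent is obligatory.

Obligatory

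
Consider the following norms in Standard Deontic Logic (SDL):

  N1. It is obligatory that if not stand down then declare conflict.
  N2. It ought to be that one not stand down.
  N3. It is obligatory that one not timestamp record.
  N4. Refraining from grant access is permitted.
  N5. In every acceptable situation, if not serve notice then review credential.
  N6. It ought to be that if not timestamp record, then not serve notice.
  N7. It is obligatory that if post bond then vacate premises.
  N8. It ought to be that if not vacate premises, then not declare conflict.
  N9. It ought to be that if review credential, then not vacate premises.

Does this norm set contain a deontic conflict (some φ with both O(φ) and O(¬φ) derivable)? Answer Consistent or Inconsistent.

Inconsistent

From premise 2 we have O(¬stand_down).
From O(¬stand_down) and premise 1, O(¬stand_down → declare_conflict), we obtain O(declare_conflict).
Premise 8, O(¬vacate_premises → ¬declare_conflict), contraposes to O(declare_conflict → vacate_premises); with O(declare_conflict) we get O(vacate_premises).
The contrapositive of premise 9 (O(review_credential → ¬vacate_premises)) is O(vacate_premises → ¬review_credential), and O(vacate_premises) is already established, so O(¬review_credential).
Premise 5, O(¬serve_notice → review_credential), contraposes to O(¬review_credential → serve_notice); with O(¬review_credential) we get O(serve_notice).
Premise 6, O(¬timestamp_record → ¬serve_notice), contraposes to O(serve_notice → timestamp_record); with O(serve_notice) we get O(timestamp_record).
However, premise 3 gives O(¬timestamp_record).
We now have both O(timestamp_record) and O(¬timestamp_record) — timestamp_record is simultaneously obligatory and forbidden, violating the D-axiom.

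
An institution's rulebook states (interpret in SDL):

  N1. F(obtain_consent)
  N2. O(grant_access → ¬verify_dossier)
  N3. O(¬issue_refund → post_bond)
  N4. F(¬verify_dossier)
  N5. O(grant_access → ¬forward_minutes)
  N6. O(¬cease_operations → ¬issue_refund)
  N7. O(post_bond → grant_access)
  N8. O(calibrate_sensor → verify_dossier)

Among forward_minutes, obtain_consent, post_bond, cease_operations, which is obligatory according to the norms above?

F(¬verify_dossier) at premise 4 means O(verify_dossier).
Premise 2, O(grant_access → ¬verify_dossier), contraposes to O(verify_dossier → ¬grant_access); with O(verify_dossier) we get O(¬grant_access).
Premise 7, O(post_bond → grant_access), contraposes to O(¬grant_access → ¬post_bond); with O(¬grant_access) we get O(¬post_bond).
The contrapositive of premise 3 (O(¬issue_refund → post_bond)) is O(¬post_bond → issue_refund), and O(¬post_bond) is already established, so O(issue_refund).
The contrapositive of premise 6 (O(¬cease_operations → ¬issue_refund)) is O(issue_refund → cease_operations), and O(issue_refund) is already established, so O(cease_operations).
So O(cease_operations) holds — cease_operations is obligatory. None of the other listed options is made obligatory by any chain of premises.

cease_operations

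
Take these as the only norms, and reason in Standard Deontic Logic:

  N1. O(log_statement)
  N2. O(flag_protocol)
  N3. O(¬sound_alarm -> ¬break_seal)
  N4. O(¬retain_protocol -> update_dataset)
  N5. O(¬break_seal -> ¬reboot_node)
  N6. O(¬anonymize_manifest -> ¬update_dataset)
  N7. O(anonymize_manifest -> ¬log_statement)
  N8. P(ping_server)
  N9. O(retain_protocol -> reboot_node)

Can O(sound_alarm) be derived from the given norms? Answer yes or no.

From premise 1 we have O(log_statement).
The contrapositive of premise 7 (O(anonymize_manifest -> ¬log_statement)) is O(log_statement -> ¬anonymize_manifest), and O(log_statement) is already established, so O(¬anonymize_manifest).
With premise 6, O(¬anonymize_manifest -> ¬update_dataset), the K-axiom yields O(¬update_dataset).
The contrapositive of premise 4 (O(¬retain_protocol -> update_dataset)) is O(¬update_dataset -> retain_protocol), and O(¬update_dataset) is already established, so O(retain_protocol).
Applying K to premise 9 (O(retain_protocol -> reboot_node)) and O(retain_protocol) yields O(reboot_node).
Premise 5 is O(¬break_seal -> ¬reboot_node); contrapositively O(reboot_node -> break_seal). Since O(reboot_node) holds, K gives O(break_seal).
The contrapositive of premise 3 (O(¬sound_alarm -> ¬break_seal)) is O(break_seal -> sound_alarm), and O(break_seal) is already established, so O(sound_alarm).
Premises 2, 8 do not contribute to this derivation.
So O(sound_alarm) follows.

Yes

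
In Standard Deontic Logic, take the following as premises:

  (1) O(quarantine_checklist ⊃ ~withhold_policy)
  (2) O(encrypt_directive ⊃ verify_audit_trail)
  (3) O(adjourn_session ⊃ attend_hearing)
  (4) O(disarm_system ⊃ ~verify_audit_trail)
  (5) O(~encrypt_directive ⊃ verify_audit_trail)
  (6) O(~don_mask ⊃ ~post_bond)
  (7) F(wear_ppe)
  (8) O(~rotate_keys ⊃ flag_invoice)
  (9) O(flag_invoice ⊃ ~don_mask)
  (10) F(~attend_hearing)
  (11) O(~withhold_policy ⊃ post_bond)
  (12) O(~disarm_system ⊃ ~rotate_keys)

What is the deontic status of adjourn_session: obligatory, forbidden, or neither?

Premise 3 is O(adjourn_session ⊃ attend_hearing); even if O(attend_hearing) held, inferring O(adjourn_session) would be affirming the consequent — invalid.
No premise or chain of K-axiom applications forces O(adjourn_session), and none forces O(~adjourn_session). So adjourn_session is neither obligatory nor forbidden under these norms.

Neither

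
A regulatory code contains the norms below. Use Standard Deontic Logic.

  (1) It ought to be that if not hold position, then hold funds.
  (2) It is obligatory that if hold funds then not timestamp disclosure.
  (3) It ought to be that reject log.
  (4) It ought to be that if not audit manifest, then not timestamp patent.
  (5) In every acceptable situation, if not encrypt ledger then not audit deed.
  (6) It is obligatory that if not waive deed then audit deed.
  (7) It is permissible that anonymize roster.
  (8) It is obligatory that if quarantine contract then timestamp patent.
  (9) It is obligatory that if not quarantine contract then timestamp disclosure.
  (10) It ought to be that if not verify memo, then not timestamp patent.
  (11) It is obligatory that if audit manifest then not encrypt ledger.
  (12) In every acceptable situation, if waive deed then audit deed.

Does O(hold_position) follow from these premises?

By case analysis on ¬waive_deed: premise 6 gives O(¬waive_deed → audit_deed) and premise 12 gives O(waive_deed → audit_deed), so O(audit_deed) either way.
Premise 5 is O(¬encrypt_ledger → ¬audit_deed); contrapositively O(audit_deed → encrypt_ledger). Since O(audit_deed) holds, K gives O(encrypt_ledger).
The contrapositive of premise 11 (O(audit_manifest → ¬encrypt_ledger)) is O(encrypt_ledger → ¬audit_manifest), and O(encrypt_ledger) is already established, so O(¬audit_manifest).
Premise 4 is O(¬audit_manifest → ¬timestamp_patent); since O(¬audit_manifest), deontic closure gives O(¬timestamp_patent).
Premise 8, O(quarantine_contract → timestamp_patent), contraposes to O(¬timestamp_patent → ¬quarantine_contract); with O(¬timestamp_patent) we get O(¬quarantine_contract).
Applying K to premise 9 (O(¬quarantine_contract → timestamp_disclosure)) and O(¬quarantine_contract) yields O(timestamp_disclosure).
The contrapositive of premise 2 (O(hold_funds → ¬timestamp_disclosure)) is O(timestamp_disclosure → ¬hold_funds), and O(timestamp_disclosure) is already established, so O(¬hold_funds).
The contrapositive of premise 1 (O(¬hold_position → hold_funds)) is O(¬hold_funds → hold_position), and O(¬hold_funds) is already established, so O(hold_position).
Premises 3, 7, 10 do not contribute to this derivation.
So O(hold_position) follows.

Yes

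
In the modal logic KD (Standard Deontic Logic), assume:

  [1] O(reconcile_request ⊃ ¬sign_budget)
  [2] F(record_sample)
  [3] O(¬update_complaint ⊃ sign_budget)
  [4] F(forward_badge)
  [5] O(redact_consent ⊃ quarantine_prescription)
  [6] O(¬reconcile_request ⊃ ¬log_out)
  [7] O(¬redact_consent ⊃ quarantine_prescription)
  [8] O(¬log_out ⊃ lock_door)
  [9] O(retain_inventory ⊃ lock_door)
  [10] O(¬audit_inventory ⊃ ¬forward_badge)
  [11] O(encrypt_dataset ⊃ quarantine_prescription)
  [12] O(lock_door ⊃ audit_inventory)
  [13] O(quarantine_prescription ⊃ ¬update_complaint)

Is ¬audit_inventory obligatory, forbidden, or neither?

By case analysis on ¬redact_consent: premise 7 gives O(¬redact_consent ⊃ quarantine_prescription) and premise 5 gives O(redact_consent ⊃ quarantine_prescription), so O(quarantine_prescription) either way.
Premise 13 is O(quarantine_prescription ⊃ ¬update_complaint); since O(quarantine_prescription), deontic closure gives O(¬update_complaint).
Premise 3 is O(¬update_complaint ⊃ sign_budget); since O(¬update_complaint), deontic closure gives O(sign_budget).
Premise 1 is O(reconcile_request ⊃ ¬sign_budget); contrapositively O(sign_budget ⊃ ¬reconcile_request). Since O(sign_budget) holds, K gives O(¬reconcile_request).
Premise 6 is O(¬reconcile_request ⊃ ¬log_out); since O(¬reconcile_request), deontic closure gives O(¬log_out).
From O(¬log_out) and premise 8, O(¬log_out ⊃ lock_door), we obtain O(lock_door).
With premise 12, O(lock_door ⊃ audit_inventory), the K-axiom yields O(audit_inventory).
Premises 2, 4, 9, 10, 11 do not contribute to this derivation.
Thus O(audit_inventory), which is F(¬audit_inventory): ¬audit_inventory is forbidden.

Forbidden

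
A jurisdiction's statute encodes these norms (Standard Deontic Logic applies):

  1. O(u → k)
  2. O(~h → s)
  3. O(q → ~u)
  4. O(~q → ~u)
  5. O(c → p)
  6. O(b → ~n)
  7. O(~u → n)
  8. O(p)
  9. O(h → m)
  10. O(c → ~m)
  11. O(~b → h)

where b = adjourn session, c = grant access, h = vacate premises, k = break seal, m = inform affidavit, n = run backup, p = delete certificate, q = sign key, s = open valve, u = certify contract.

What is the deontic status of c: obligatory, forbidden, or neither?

Premises 3 and 4 are O(q → ~u) and O(~q → ~u); every ideal world satisfies q or ~q, so in either case ~u holds — hence O(~u).
With premise 7, O(~u → n), the K-axiom yields O(n).
Premise 6 is O(b → ~n); contrapositively O(n → ~b). Since O(n) holds, K gives O(~b).
Applying K to premise 11 (O(~b → h)) and O(~b) yields O(h).
From O(h) and premise 9, O(h → m), we obtain O(m).
Premise 10 is O(c → ~m); contrapositively O(m → ~c). Since O(m) holds, K gives O(~c).
Premises 1, 2, 5, 8 do not contribute to this derivation.
Thus O(~c), which is F(c): c is forbidden.

Forbidden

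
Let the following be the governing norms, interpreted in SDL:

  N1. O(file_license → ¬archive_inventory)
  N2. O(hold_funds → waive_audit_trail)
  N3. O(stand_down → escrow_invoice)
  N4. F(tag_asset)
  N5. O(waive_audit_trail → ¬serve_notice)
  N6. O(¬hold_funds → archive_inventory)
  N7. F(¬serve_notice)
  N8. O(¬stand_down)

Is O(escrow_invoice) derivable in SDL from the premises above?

No

Premise 3 is O(stand_down → escrow_invoice), but O(stand_down) is not derivable from the premises, so it does not yield O(escrow_invoice).
No other premise forces O(escrow_invoice). An ideal world satisfying every premise can still have escrow_invoice false, so O(escrow_invoice) is not derivable.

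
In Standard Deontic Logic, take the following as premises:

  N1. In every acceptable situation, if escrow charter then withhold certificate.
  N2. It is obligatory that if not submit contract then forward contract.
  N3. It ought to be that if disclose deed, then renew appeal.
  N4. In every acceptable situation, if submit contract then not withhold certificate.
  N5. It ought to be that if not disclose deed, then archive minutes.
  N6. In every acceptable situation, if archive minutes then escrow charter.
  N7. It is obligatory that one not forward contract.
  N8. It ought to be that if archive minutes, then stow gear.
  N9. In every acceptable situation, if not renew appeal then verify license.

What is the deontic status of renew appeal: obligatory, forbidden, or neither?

Obligatory

From premise 7 we have O(¬forward_contract).
Premise 2, O(¬submit_contract → forward_contract), contraposes to O(¬forward_contract → submit_contract); with O(¬forward_contract) we get O(submit_contract).
Applying K to premise 4 (O(submit_contract → ¬withhold_certificate)) and O(submit_contract) yields O(¬withhold_certificate).
Premise 1, O(escrow_charter → withhold_certificate), contraposes to O(¬withhold_certificate → ¬escrow_charter); with O(¬withhold_certificate) we get O(¬escrow_charter).
Premise 6 is O(archive_minutes → escrow_charter); contrapositively O(¬escrow_charter → ¬archive_minutes). Since O(¬escrow_charter) holds, K gives O(¬archive_minutes).
Premise 5 is O(¬disclose_deed → archive_minutes); contrapositively O(¬archive_minutes → disclose_deed). Since O(¬archive_minutes) holds, K gives O(disclose_deed).
Premise 3 is O(disclose_deed → renew_appeal); since O(disclose_deed), deontic closure gives O(renew_appeal).
Premises 8, 9 do not contribute to this derivation.
Hence renew_appeal is obligatory.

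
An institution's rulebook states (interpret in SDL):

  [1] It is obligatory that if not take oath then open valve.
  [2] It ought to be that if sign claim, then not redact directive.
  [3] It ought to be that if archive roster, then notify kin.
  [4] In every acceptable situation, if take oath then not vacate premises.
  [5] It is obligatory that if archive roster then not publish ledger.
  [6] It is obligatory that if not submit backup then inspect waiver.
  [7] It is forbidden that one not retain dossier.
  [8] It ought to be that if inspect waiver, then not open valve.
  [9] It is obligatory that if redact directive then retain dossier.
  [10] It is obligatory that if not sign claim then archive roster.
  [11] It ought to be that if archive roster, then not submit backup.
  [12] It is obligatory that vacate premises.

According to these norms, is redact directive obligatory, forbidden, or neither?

From premise 12 we have O(vacate_premises).
The contrapositive of premise 4 (O(take_oath → ¬vacate_premises)) is O(vacate_premises → ¬take_oath), and O(vacate_premises) is already established, so O(¬take_oath).
Applying K to premise 1 (O(¬take_oath → open_valve)) and O(¬take_oath) yields O(open_valve).
The contrapositive of premise 8 (O(inspect_waiver → ¬open_valve)) is O(open_valve → ¬inspect_waiver), and O(open_valve) is already established, so O(¬inspect_waiver).
Premise 6, O(¬submit_backup → inspect_waiver), contraposes to O(¬inspect_waiver → submit_backup); with O(¬inspect_waiver) we get O(submit_backup).
Premise 11 is O(archive_roster → ¬submit_backup); contrapositively O(submit_backup → ¬archive_roster). Since O(submit_backup) holds, K gives O(¬archive_roster).
The contrapositive of premise 10 (O(¬sign_claim → archive_roster)) is O(¬archive_roster → sign_claim), and O(¬archive_roster) is already established, so O(sign_claim).
Premise 2 is O(sign_claim → ¬redact_directive); since O(sign_claim), deontic closure gives O(¬redact_directive).
Premises 3, 5, 7, 9 do not contribute to this derivation.
Thus O(¬redact_directive), which is F(redact_directive): redact_directive is forbidden.

Forbidden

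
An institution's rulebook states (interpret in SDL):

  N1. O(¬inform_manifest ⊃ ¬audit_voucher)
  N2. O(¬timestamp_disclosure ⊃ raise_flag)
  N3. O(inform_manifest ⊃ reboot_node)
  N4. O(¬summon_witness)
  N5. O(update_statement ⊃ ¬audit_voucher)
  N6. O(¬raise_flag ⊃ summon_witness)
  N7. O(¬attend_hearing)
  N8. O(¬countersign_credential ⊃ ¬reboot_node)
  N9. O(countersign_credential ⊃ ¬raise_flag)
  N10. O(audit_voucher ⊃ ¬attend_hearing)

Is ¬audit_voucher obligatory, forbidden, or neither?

Obligatory

Premise 4 gives O(¬summon_witness).
Premise 6, O(¬raise_flag ⊃ summon_witness), contraposes to O(¬summon_witness ⊃ raise_flag); with O(¬summon_witness) we get O(raise_flag).
Premise 9 is O(countersign_credential ⊃ ¬raise_flag); contrapositively O(raise_flag ⊃ ¬countersign_credential). Since O(raise_flag) holds, K gives O(¬countersign_credential).
With premise 8, O(¬countersign_credential ⊃ ¬reboot_node), the K-axiom yields O(¬reboot_node).
Premise 3, O(inform_manifest ⊃ reboot_node), contraposes to O(¬reboot_node ⊃ ¬inform_manifest); with O(¬reboot_node) we get O(¬inform_manifest).
Applying K to premise 1 (O(¬inform_manifest ⊃ ¬audit_voucher)) and O(¬inform_manifest) yields O(¬audit_voucher).
Premises 2, 5, 7, 10 do not contribute to this derivation.
Hence ¬audit_voucher is obligatory.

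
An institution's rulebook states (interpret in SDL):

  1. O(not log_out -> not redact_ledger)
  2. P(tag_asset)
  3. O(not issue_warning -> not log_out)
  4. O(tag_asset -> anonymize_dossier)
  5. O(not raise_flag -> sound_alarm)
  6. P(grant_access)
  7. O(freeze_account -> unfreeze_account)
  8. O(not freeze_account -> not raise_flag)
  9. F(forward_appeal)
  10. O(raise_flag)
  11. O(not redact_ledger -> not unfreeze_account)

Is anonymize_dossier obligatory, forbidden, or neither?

Neither

Premise 4 is O(tag_asset -> anonymize_dossier), but O(tag_asset) is not derivable from the premises (the permission P(tag_asset) asserts only not O(not tag_asset), not O(tag_asset)), so it does not yield O(anonymize_dossier).
No premise or chain of K-axiom applications forces O(anonymize_dossier), and none forces O(not anonymize_dossier). So anonymize_dossier is neither obligatory nor forbidden under these norms.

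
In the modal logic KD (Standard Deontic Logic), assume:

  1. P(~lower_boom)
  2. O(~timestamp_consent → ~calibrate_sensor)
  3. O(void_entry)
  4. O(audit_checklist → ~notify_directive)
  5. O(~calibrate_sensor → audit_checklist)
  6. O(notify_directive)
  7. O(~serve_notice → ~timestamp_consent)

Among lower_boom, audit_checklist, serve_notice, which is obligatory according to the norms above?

serve_notice

Premise 6 states O(notify_directive) outright.
The contrapositive of premise 4 (O(audit_checklist → ~notify_directive)) is O(notify_directive → ~audit_checklist), and O(notify_directive) is already established, so O(~audit_checklist).
Premise 5, O(~calibrate_sensor → audit_checklist), contraposes to O(~audit_checklist → calibrate_sensor); with O(~audit_checklist) we get O(calibrate_sensor).
The contrapositive of premise 2 (O(~timestamp_consent → ~calibrate_sensor)) is O(calibrate_sensor → timestamp_consent), and O(calibrate_sensor) is already established, so O(timestamp_consent).
Premise 7 is O(~serve_notice → ~timestamp_consent); contrapositively O(timestamp_consent → serve_notice). Since O(timestamp_consent) holds, K gives O(serve_notice).
So O(serve_notice) holds — serve_notice is obligatory. None of the other listed options is made obligatory by any chain of premises.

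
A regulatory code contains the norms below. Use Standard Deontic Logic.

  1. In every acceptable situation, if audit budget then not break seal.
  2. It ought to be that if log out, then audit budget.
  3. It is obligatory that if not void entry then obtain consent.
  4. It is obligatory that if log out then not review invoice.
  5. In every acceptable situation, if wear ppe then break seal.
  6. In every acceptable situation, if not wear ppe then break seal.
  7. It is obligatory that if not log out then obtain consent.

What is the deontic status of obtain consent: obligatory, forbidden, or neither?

Premises 6 and 5 cover both cases: O(¬wear_ppe → break_seal) and O(wear_ppe → break_seal). Since ¬wear_ppe ∨ wear_ppe is a tautology, O(break_seal) follows.
Premise 1, O(audit_budget → ¬break_seal), contraposes to O(break_seal → ¬audit_budget); with O(break_seal) we get O(¬audit_budget).
Premise 2 is O(log_out → audit_budget); contrapositively O(¬audit_budget → ¬log_out). Since O(¬audit_budget) holds, K gives O(¬log_out).
From O(¬log_out) and premise 7, O(¬log_out → obtain_consent), we obtain O(obtain_consent).
Premises 3, 4 do not contribute to this derivation.
Hence obtain_consent is obligatory.

Obligatory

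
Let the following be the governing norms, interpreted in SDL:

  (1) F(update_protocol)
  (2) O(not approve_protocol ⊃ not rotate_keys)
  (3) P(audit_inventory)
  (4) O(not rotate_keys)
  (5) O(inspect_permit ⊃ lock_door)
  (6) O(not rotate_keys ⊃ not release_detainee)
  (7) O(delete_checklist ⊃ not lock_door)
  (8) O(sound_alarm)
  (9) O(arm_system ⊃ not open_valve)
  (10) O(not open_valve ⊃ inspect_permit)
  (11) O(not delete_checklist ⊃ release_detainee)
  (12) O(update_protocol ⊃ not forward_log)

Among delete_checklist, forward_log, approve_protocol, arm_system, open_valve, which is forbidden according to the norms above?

From premise 4 we have O(not rotate_keys).
With premise 6, O(not rotate_keys ⊃ not release_detainee), the K-axiom yields O(not release_detainee).
Premise 11 is O(not delete_checklist ⊃ release_detainee); contrapositively O(not release_detainee ⊃ delete_checklist). Since O(not release_detainee) holds, K gives O(delete_checklist).
With premise 7, O(delete_checklist ⊃ not lock_door), the K-axiom yields O(not lock_door).
Premise 5, O(inspect_permit ⊃ lock_door), contraposes to O(not lock_door ⊃ not inspect_permit); with O(not lock_door) we get O(not inspect_permit).
Premise 10 is O(not open_valve ⊃ inspect_permit); contrapositively O(not inspect_permit ⊃ open_valve). Since O(not inspect_permit) holds, K gives O(open_valve).
Premise 9, O(arm_system ⊃ not open_valve), contraposes to O(open_valve ⊃ not arm_system); with O(open_valve) we get O(not arm_system).
So O(not arm_system) holds, i.e. arm_system is forbidden. None of the other listed options is forbidden under the premises.

arm_system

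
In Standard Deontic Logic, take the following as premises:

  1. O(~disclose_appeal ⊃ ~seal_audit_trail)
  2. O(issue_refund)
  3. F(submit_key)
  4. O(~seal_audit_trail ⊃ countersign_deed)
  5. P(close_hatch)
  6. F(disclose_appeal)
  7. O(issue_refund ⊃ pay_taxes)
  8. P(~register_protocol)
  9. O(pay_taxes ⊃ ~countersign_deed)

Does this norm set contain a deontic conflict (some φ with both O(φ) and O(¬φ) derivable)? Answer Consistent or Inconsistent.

Premise 2 states O(issue_refund) outright.
From O(issue_refund) and premise 7, O(issue_refund ⊃ pay_taxes), we obtain O(pay_taxes).
Applying K to premise 9 (O(pay_taxes ⊃ ~countersign_deed)) and O(pay_taxes) yields O(~countersign_deed).
Premise 4, O(~seal_audit_trail ⊃ countersign_deed), contraposes to O(~countersign_deed ⊃ seal_audit_trail); with O(~countersign_deed) we get O(seal_audit_trail).
Premise 1, O(~disclose_appeal ⊃ ~seal_audit_trail), contraposes to O(seal_audit_trail ⊃ disclose_appeal); with O(seal_audit_trail) we get O(disclose_appeal).
However, F(disclose_appeal) at premise 6 amounts to O(~disclose_appeal).
We now have both O(disclose_appeal) and O(~disclose_appeal) — disclose_appeal is simultaneously obligatory and forbidden, violating the D-axiom.

Inconsistent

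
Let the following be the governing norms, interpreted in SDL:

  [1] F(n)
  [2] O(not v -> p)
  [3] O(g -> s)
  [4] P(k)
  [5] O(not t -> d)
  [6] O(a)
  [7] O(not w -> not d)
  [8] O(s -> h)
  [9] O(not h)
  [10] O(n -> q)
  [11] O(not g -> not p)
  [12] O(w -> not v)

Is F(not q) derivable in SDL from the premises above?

Premise 10 is O(n -> q), but O(n) is not derivable from the premises, so it does not yield O(q).
No other premise forces O(q). An ideal world satisfying every premise can still have not q true, so F(not q) is not derivable.

No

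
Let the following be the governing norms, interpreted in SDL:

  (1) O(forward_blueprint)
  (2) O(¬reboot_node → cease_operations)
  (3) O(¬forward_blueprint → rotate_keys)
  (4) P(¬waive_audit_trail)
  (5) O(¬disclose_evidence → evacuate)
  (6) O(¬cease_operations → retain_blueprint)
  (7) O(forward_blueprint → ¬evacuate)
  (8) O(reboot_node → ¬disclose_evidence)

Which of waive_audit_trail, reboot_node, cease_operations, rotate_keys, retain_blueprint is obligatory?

cease_operations

Premise 1 states O(forward_blueprint) outright.
Applying K to premise 7 (O(forward_blueprint → ¬evacuate)) and O(forward_blueprint) yields O(¬evacuate).
Premise 5 is O(¬disclose_evidence → evacuate); contrapositively O(¬evacuate → disclose_evidence). Since O(¬evacuate) holds, K gives O(disclose_evidence).
The contrapositive of premise 8 (O(reboot_node → ¬disclose_evidence)) is O(disclose_evidence → ¬reboot_node), and O(disclose_evidence) is already established, so O(¬reboot_node).
Applying K to premise 2 (O(¬reboot_node → cease_operations)) and O(¬reboot_node) yields O(cease_operations).
So O(cease_operations) holds — cease_operations is obligatory. None of the other listed options is made obligatory by any chain of premises.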